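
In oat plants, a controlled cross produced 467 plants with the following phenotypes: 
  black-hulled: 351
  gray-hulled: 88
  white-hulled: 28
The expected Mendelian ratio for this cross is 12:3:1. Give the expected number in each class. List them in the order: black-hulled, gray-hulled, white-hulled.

350.25, 87.5625, 29.1875

Total ratio parts = 16. Expected numbers out of 467:
  black-hulled: 467 × 12/16 = 350.25
  gray-hulled: 467 × 3/16 = 87.5625
  white-hulled: 467 × 1/16 = 29.1875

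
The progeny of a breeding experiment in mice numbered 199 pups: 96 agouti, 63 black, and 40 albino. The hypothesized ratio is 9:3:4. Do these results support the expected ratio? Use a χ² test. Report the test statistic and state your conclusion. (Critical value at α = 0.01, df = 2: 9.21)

The 9:3:4 ratio has 16 parts, so with N = 199 the expected counts are:
  agouti: 199 × 9/16 = 111.9375
  black: 199 × 3/16 = 37.3125
  albino: 199 × 4/16 = 49.75
χ² = Σ (O − E)² / E
  agouti: (96 − 111.9375)² / 111.9375 = 2.2692
  black: (63 − 37.3125)² / 37.3125 = 17.6844
  albino: (40 − 49.75)² / 49.75 = 1.9108
χ² = 2.2692 + 17.6844 + 1.9108 = 21.8644 ≈ 21.864
Degrees of freedom = 3 − 1 = 2; critical value at α = 0.01 is 9.21.
Since 21.864 > 9.21, we reject the null hypothesis — the data do not fit the 9:3:4 ratio.

21.864; not consistent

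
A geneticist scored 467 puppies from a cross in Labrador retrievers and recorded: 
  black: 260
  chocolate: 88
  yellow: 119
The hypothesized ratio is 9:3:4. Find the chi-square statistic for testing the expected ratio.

Under the 9:3:4 hypothesis (Σ ratio = 16, N = 467):
  black: 467 × 9/16 = 262.6875
  chocolate: 467 × 3/16 = 87.5625
  yellow: 467 × 4/16 = 116.75
χ² = Σ (O − E)² / E
  black: (260 − 262.6875)² / 262.6875 = 0.0275
  chocolate: (88 − 87.5625)² / 87.5625 = 0.0022
  yellow: (119 − 116.75)² / 116.75 = 0.0434
χ² = 0.0275 + 0.0022 + 0.0434 = 0.0731 ≈ 0.073

0.073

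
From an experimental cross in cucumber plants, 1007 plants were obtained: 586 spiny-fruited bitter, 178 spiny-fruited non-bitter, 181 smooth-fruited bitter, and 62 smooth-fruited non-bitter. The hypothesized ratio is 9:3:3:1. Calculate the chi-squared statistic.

Expected counts for N = 1007 under a 9:3:3:1 ratio (total parts = 16):
  spiny-fruited bitter: 1007 × 9/16 = 566.4375
  spiny-fruited non-bitter: 1007 × 3/16 = 188.8125
  smooth-fruited bitter: 1007 × 3/16 = 188.8125
  smooth-fruited non-bitter: 1007 × 1/16 = 62.9375
χ² = Σ (O − E)² / E
  spiny-fruited bitter: (586 − 566.4375)² / 566.4375 = 0.6756
  spiny-fruited non-bitter: (178 − 188.8125)² / 188.8125 = 0.6192
  smooth-fruited bitter: (181 − 188.8125)² / 188.8125 = 0.3233
  smooth-fruited non-bitter: (62 − 62.9375)² / 62.9375 = 0.0140
χ² = 0.6756 + 0.6192 + 0.3233 + 0.0140 = 1.6321 ≈ 1.632

1.632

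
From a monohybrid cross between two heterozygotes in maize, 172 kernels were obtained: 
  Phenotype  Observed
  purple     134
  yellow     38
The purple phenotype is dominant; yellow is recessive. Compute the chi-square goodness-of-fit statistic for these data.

For a monohybrid cross between heterozygotes with complete dominance, the expected phenotypic ratio is 3:1.
Total ratio parts = 4. Expected numbers out of 172:
  purple: 172 × 3/4 = 129
  yellow: 172 × 1/4 = 43
χ² = Σ (O − E)² / E
  purple: (134 − 129)² / 129 = 0.1938
  yellow: (38 − 43)² / 43 = 0.5814
χ² = 0.1938 + 0.5814 = 0.7752 ≈ 0.775

0.775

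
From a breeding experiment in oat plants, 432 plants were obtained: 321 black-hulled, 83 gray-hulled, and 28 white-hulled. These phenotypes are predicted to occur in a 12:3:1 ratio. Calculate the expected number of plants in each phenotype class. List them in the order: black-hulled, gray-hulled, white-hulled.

324, 81, 27

The 12:3:1 ratio has 16 parts, so with N = 432 the expected counts are:
  black-hulled: 432 × 12/16 = 324
  gray-hulled: 432 × 3/16 = 81
  white-hulled: 432 × 1/16 = 27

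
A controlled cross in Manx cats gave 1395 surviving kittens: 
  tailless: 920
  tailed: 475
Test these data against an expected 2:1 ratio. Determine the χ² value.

0.323

Under the 2:1 hypothesis (Σ ratio = 3, N = 1395):
  tailless: 1395 × 2/3 = 930
  tailed: 1395 × 1/3 = 465
χ² = Σ (O − E)² / E
  tailless: (920 − 930)² / 930 = 0.1075
  tailed: (475 − 465)² / 465 = 0.2151
χ² = 0.1075 + 0.2151 = 0.3226 ≈ 0.323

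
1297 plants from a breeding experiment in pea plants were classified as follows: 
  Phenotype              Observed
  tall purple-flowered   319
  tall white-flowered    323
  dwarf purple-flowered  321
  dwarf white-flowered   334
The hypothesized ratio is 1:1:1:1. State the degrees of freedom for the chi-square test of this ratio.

3

A goodness-of-fit test with 4 phenotype classes has df = 4 − 1 = 3.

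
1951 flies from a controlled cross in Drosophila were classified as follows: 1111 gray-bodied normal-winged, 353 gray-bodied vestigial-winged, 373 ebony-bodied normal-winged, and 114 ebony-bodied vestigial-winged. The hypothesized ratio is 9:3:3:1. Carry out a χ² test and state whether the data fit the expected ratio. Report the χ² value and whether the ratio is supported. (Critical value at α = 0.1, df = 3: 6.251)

1.274; consistent

Expected counts for N = 1951 under a 9:3:3:1 ratio (total parts = 16):
  gray-bodied normal-winged: 1951 × 9/16 = 1097.4375
  gray-bodied vestigial-winged: 1951 × 3/16 = 365.8125
  ebony-bodied normal-winged: 1951 × 3/16 = 365.8125
  ebony-bodied vestigial-winged: 1951 × 1/16 = 121.9375
χ² = Σ (O − E)² / E
  gray-bodied normal-winged: (1111 − 1097.4375)² / 1097.4375 = 0.1676
  gray-bodied vestigial-winged: (353 − 365.8125)² / 365.8125 = 0.4488
  ebony-bodied normal-winged: (373 − 365.8125)² / 365.8125 = 0.1412
  ebony-bodied vestigial-winged: (114 − 121.9375)² / 121.9375 = 0.5167
χ² = 0.1676 + 0.4488 + 0.1412 + 0.5167 = 1.2743 ≈ 1.274
Degrees of freedom = 4 − 1 = 3; critical value at α = 0.1 is 6.251.
Since 1.274 < 6.251, we fail to reject the null hypothesis — the data are consistent with the 9:3:3:1 ratio.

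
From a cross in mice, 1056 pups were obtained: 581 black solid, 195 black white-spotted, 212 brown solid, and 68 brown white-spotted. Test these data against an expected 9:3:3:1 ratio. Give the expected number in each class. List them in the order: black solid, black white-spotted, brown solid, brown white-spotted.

594, 198, 198, 66

Under the 9:3:3:1 hypothesis (Σ ratio = 16, N = 1056):
  black solid: 1056 × 9/16 = 594
  black white-spotted: 1056 × 3/16 = 198
  brown solid: 1056 × 3/16 = 198
  brown white-spotted: 1056 × 1/16 = 66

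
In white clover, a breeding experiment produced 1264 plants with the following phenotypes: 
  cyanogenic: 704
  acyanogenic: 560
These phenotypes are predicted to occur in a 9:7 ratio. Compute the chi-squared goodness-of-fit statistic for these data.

0.158

Under the 9:7 hypothesis (Σ ratio = 16, N = 1264):
  cyanogenic: 1264 × 9/16 = 711
  acyanogenic: 1264 × 7/16 = 553
χ² = Σ (O − E)² / E
  cyanogenic: (704 − 711)² / 711 = 0.0689
  acyanogenic: (560 − 553)² / 553 = 0.0886
χ² = 0.0689 + 0.0886 = 0.1575 ≈ 0.158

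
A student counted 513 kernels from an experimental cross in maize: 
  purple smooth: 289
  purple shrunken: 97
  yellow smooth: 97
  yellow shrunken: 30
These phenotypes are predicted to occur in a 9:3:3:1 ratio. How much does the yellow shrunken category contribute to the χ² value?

Under the 9:3:3:1 hypothesis (Σ ratio = 16, N = 513):
  purple smooth: 513 × 9/16 = 288.5625
  purple shrunken: 513 × 3/16 = 96.1875
  yellow smooth: 513 × 3/16 = 96.1875
  yellow shrunken: 513 × 1/16 = 32.0625
Contribution of yellow shrunken: (30 − 32.0625)² / 32.0625 = 0.1327

0.133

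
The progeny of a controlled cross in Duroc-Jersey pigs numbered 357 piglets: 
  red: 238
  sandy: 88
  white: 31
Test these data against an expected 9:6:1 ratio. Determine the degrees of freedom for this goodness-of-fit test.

A goodness-of-fit test with 3 phenotype classes has df = 3 − 1 = 2.

2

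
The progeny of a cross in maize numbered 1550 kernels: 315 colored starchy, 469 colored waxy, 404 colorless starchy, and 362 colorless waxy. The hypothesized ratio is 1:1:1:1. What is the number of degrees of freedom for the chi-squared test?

A goodness-of-fit test with 4 phenotype classes has df = 4 − 1 = 3.

3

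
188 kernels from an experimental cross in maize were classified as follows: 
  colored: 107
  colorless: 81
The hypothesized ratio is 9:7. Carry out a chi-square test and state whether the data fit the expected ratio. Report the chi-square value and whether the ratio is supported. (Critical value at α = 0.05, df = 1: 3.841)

0.034; consistent

Under the 9:7 hypothesis (Σ ratio = 16, N = 188):
  colored: 188 × 9/16 = 105.75
  colorless: 188 × 7/16 = 82.25
χ² = Σ (O − E)² / E
  colored: (107 − 105.75)² / 105.75 = 0.0148
  colorless: (81 − 82.25)² / 82.25 = 0.0190
χ² = 0.0148 + 0.0190 = 0.0338 ≈ 0.034
Degrees of freedom = 2 − 1 = 1; critical value at α = 0.05 is 3.841.
Since 0.034 < 3.841, we fail to reject the null hypothesis — the data are consistent with the 9:7 ratio.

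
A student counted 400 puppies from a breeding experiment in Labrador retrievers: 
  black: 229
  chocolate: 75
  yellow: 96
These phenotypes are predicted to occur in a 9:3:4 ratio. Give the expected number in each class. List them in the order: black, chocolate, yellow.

Total ratio parts = 16. Expected numbers out of 400:
  black: 400 × 9/16 = 225
  chocolate: 400 × 3/16 = 75
  yellow: 400 × 4/16 = 100

225, 75, 100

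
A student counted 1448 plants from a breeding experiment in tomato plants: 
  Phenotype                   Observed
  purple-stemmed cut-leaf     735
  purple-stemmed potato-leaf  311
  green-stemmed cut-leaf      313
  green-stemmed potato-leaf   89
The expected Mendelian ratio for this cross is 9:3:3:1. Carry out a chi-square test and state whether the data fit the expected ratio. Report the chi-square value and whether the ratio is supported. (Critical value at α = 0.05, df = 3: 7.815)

19.875; not consistent

Total ratio parts = 16. Expected numbers out of 1448:
  purple-stemmed cut-leaf: 1448 × 9/16 = 814.5
  purple-stemmed potato-leaf: 1448 × 3/16 = 271.5
  green-stemmed cut-leaf: 1448 × 3/16 = 271.5
  green-stemmed potato-leaf: 1448 × 1/16 = 90.5
χ² = Σ (O − E)² / E
  purple-stemmed cut-leaf: (735 − 814.5)² / 814.5 = 7.7597
  purple-stemmed potato-leaf: (311 − 271.5)² / 271.5 = 5.7468
  green-stemmed cut-leaf: (313 − 271.5)² / 271.5 = 6.3435
  green-stemmed potato-leaf: (89 − 90.5)² / 90.5 = 0.0249
χ² = 7.7597 + 5.7468 + 6.3435 + 0.0249 = 19.8749 ≈ 19.875
Degrees of freedom = 4 − 1 = 3; critical value at α = 0.05 is 7.815.
Since 19.875 > 7.815, we reject the null hypothesis — the data do not fit the 9:3:3:1 ratio.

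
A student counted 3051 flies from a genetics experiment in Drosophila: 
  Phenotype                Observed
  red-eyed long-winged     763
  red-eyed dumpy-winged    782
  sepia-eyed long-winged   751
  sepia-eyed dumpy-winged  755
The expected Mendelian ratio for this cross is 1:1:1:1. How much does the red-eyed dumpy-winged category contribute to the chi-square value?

0.486

Expected counts for N = 3051 under a 1:1:1:1 ratio (total parts = 4):
  red-eyed long-winged: 3051 × 1/4 = 762.75
  red-eyed dumpy-winged: 3051 × 1/4 = 762.75
  sepia-eyed long-winged: 3051 × 1/4 = 762.75
  sepia-eyed dumpy-winged: 3051 × 1/4 = 762.75
Contribution of red-eyed dumpy-winged: (782 − 762.75)² / 762.75 = 0.4858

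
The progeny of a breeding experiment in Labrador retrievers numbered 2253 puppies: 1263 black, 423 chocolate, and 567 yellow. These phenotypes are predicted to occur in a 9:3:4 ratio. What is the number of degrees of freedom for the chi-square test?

2

A goodness-of-fit test with 3 phenotype classes has df = 3 − 1 = 2.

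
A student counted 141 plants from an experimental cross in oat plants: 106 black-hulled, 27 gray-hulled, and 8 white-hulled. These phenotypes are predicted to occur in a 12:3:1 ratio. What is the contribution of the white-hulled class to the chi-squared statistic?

Under the 12:3:1 hypothesis (Σ ratio = 16, N = 141):
  black-hulled: 141 × 12/16 = 105.75
  gray-hulled: 141 × 3/16 = 26.4375
  white-hulled: 141 × 1/16 = 8.8125
Contribution of white-hulled: (8 − 8.8125)² / 8.8125 = 0.0749

0.075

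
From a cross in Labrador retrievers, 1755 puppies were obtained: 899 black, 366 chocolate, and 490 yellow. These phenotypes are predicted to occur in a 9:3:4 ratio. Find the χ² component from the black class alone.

7.878

Under the 9:3:4 hypothesis (Σ ratio = 16, N = 1755):
  black: 1755 × 9/16 = 987.1875
  chocolate: 1755 × 3/16 = 329.0625
  yellow: 1755 × 4/16 = 438.75
Contribution of black: (899 − 987.1875)² / 987.1875 = 7.8780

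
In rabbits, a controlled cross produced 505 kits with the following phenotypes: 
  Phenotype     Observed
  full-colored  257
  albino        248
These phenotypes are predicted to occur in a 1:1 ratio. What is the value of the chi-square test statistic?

0.160

Total ratio parts = 2. Expected numbers out of 505:
  full-colored: 505 × 1/2 = 252.5
  albino: 505 × 1/2 = 252.5
χ² = Σ (O − E)² / E
  full-colored: (257 − 252.5)² / 252.5 = 0.0802
  albino: (248 − 252.5)² / 252.5 = 0.0802
χ² = 0.0802 + 0.0802 = 0.1604 ≈ 0.160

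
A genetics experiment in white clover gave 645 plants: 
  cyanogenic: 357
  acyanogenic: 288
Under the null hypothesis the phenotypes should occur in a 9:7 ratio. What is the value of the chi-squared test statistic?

0.213

Total ratio parts = 16. Expected numbers out of 645:
  cyanogenic: 645 × 9/16 = 362.8125
  acyanogenic: 645 × 7/16 = 282.1875
χ² = Σ (O − E)² / E
  cyanogenic: (357 − 362.8125)² / 362.8125 = 0.0931
  acyanogenic: (288 − 282.1875)² / 282.1875 = 0.1197
χ² = 0.0931 + 0.1197 = 0.2128 ≈ 0.213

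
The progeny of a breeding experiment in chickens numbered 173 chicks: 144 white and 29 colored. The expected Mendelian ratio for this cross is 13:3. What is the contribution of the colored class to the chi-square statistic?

0.364

The 13:3 ratio has 16 parts, so with N = 173 the expected counts are:
  white: 173 × 13/16 = 140.5625
  colored: 173 × 3/16 = 32.4375
Contribution of colored: (29 − 32.4375)² / 32.4375 = 0.3643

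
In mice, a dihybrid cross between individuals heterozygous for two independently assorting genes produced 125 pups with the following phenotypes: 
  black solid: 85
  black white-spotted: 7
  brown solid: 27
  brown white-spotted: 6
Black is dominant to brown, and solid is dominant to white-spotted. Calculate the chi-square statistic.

A dihybrid F₂ with independent assortment and complete dominance at both loci gives a 9:3:3:1 phenotypic ratio.
Under the 9:3:3:1 hypothesis (Σ ratio = 16, N = 125):
  black solid: 125 × 9/16 = 70.3125
  black white-spotted: 125 × 3/16 = 23.4375
  brown solid: 125 × 3/16 = 23.4375
  brown white-spotted: 125 × 1/16 = 7.8125
χ² = Σ (O − E)² / E
  black solid: (85 − 70.3125)² / 70.3125 = 3.0681
  black white-spotted: (7 − 23.4375)² / 23.4375 = 11.5282
  brown solid: (27 − 23.4375)² / 23.4375 = 0.5415
  brown white-spotted: (6 − 7.8125)² / 7.8125 = 0.4205
χ² = 3.0681 + 11.5282 + 0.5415 + 0.4205 = 15.5583 ≈ 15.558

15.558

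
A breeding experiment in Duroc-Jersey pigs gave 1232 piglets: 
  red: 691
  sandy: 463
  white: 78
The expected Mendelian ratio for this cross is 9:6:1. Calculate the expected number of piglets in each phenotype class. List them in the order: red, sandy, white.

693, 462, 77

Under the 9:6:1 hypothesis (Σ ratio = 16, N = 1232):
  red: 1232 × 9/16 = 693
  sandy: 1232 × 6/16 = 462
  white: 1232 × 1/16 = 77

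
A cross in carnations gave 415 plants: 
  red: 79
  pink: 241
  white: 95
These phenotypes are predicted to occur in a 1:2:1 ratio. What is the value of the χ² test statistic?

Expected counts for N = 415 under a 1:2:1 ratio (total parts = 4):
  red: 415 × 1/4 = 103.75
  pink: 415 × 2/4 = 207.5
  white: 415 × 1/4 = 103.75
χ² = Σ (O − E)² / E
  red: (79 − 103.75)² / 103.75 = 5.9042
  pink: (241 − 207.5)² / 207.5 = 5.4084
  white: (95 − 103.75)² / 103.75 = 0.7380
χ² = 5.9042 + 5.4084 + 0.7380 = 12.0506 ≈ 12.051

12.051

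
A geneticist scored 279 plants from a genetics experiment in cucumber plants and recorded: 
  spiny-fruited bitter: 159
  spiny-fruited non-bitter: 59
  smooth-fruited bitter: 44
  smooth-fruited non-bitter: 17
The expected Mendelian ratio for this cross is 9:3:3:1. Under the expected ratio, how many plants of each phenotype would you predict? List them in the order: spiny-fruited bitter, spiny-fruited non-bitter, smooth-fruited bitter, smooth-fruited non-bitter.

Total ratio parts = 16. Expected numbers out of 279:
  spiny-fruited bitter: 279 × 9/16 = 156.9375
  spiny-fruited non-bitter: 279 × 3/16 = 52.3125
  smooth-fruited bitter: 279 × 3/16 = 52.3125
  smooth-fruited non-bitter: 279 × 1/16 = 17.4375

156.9375, 52.3125, 52.3125, 17.4375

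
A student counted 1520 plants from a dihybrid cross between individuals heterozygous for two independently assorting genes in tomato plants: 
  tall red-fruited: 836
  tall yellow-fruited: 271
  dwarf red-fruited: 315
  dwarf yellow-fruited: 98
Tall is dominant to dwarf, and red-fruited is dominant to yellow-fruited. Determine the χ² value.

A dihybrid F₂ with independent assortment and complete dominance at both loci gives a 9:3:3:1 phenotypic ratio.
The 9:3:3:1 ratio has 16 parts, so with N = 1520 the expected counts are:
  tall red-fruited: 1520 × 9/16 = 855
  tall yellow-fruited: 1520 × 3/16 = 285
  dwarf red-fruited: 1520 × 3/16 = 285
  dwarf yellow-fruited: 1520 × 1/16 = 95
χ² = Σ (O − E)² / E
  tall red-fruited: (836 − 855)² / 855 = 0.4222
  tall yellow-fruited: (271 − 285)² / 285 = 0.6877
  dwarf red-fruited: (315 − 285)² / 285 = 3.1579
  dwarf yellow-fruited: (98 − 95)² / 95 = 0.0947
χ² = 0.4222 + 0.6877 + 3.1579 + 0.0947 = 4.3625 ≈ 4.363

4.363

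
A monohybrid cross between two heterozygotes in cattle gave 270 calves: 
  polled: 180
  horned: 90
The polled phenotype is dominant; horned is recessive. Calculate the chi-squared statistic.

For a monohybrid cross between heterozygotes with complete dominance, the expected phenotypic ratio is 3:1.
Under the 3:1 hypothesis (Σ ratio = 4, N = 270):
  polled: 270 × 3/4 = 202.5
  horned: 270 × 1/4 = 67.5
χ² = Σ (O − E)² / E
  polled: (180 − 202.5)² / 202.5 = 2.5000
  horned: (90 − 67.5)² / 67.5 = 7.5000
χ² = 2.5000 + 7.5000 = 10.000

10.000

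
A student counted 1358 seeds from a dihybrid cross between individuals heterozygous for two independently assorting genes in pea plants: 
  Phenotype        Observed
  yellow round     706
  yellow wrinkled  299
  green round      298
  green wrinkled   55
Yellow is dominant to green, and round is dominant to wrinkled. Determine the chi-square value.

30.023

A dihybrid F₂ with independent assortment and complete dominance at both loci gives a 9:3:3:1 phenotypic ratio.
The 9:3:3:1 ratio has 16 parts, so with N = 1358 the expected counts are:
  yellow round: 1358 × 9/16 = 763.875
  yellow wrinkled: 1358 × 3/16 = 254.625
  green round: 1358 × 3/16 = 254.625
  green wrinkled: 1358 × 1/16 = 84.875
χ² = Σ (O − E)² / E
  yellow round: (706 − 763.875)² / 763.875 = 4.3849
  yellow wrinkled: (299 − 254.625)² / 254.625 = 7.7335
  green round: (298 − 254.625)² / 254.625 = 7.3889
  green wrinkled: (55 − 84.875)² / 84.875 = 10.5156
χ² = 4.3849 + 7.7335 + 7.3889 + 10.5156 = 30.0229 ≈ 30.023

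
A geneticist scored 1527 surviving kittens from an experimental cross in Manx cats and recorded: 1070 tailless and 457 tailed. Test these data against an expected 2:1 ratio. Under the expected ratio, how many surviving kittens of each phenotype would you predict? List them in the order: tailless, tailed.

1018, 509

Total ratio parts = 3. Expected numbers out of 1527:
  tailless: 1527 × 2/3 = 1018
  tailed: 1527 × 1/3 = 509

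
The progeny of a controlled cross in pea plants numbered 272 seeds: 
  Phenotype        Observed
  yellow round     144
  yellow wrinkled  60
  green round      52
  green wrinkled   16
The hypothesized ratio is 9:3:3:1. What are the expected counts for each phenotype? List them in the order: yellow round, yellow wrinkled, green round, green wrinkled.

Under the 9:3:3:1 hypothesis (Σ ratio = 16, N = 272):
  yellow round: 272 × 9/16 = 153
  yellow wrinkled: 272 × 3/16 = 51
  green round: 272 × 3/16 = 51
  green wrinkled: 272 × 1/16 = 17

153, 51, 51, 17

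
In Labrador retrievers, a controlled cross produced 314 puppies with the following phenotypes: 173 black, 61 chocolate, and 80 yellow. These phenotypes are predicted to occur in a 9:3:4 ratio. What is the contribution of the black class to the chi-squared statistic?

0.074

Total ratio parts = 16. Expected numbers out of 314:
  black: 314 × 9/16 = 176.625
  chocolate: 314 × 3/16 = 58.875
  yellow: 314 × 4/16 = 78.5
Contribution of black: (173 − 176.625)² / 176.625 = 0.0744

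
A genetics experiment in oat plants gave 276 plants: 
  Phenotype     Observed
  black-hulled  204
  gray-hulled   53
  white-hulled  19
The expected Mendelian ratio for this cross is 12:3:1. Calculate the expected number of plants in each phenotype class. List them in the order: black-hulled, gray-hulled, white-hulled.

Expected counts for N = 276 under a 12:3:1 ratio (total parts = 16):
  black-hulled: 276 × 12/16 = 207
  gray-hulled: 276 × 3/16 = 51.75
  white-hulled: 276 × 1/16 = 17.25

207, 51.75, 17.25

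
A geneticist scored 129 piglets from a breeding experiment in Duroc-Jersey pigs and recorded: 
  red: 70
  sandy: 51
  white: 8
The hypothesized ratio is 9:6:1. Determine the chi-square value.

Expected counts for N = 129 under a 9:6:1 ratio (total parts = 16):
  red: 129 × 9/16 = 72.5625
  sandy: 129 × 6/16 = 48.375
  white: 129 × 1/16 = 8.0625
χ² = Σ (O − E)² / E
  red: (70 − 72.5625)² / 72.5625 = 0.0905
  sandy: (51 − 48.375)² / 48.375 = 0.1424
  white: (8 − 8.0625)² / 8.0625 = 0.0005
χ² = 0.0905 + 0.1424 + 0.0005 = 0.2334 ≈ 0.233

0.233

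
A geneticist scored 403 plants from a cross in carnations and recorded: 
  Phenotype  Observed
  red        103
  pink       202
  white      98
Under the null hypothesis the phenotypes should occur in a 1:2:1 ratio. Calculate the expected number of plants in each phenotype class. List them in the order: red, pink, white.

The 1:2:1 ratio has 4 parts, so with N = 403 the expected counts are:
  red: 403 × 1/4 = 100.75
  pink: 403 × 2/4 = 201.5
  white: 403 × 1/4 = 100.75

100.75, 201.5, 100.75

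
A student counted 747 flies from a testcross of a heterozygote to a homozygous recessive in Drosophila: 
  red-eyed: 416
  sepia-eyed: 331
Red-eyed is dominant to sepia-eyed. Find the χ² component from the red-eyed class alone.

A testcross of a heterozygote (Aa × aa) gives a 1:1 phenotypic ratio.
Total ratio parts = 2. Expected numbers out of 747:
  red-eyed: 747 × 1/2 = 373.5
  sepia-eyed: 747 × 1/2 = 373.5
Contribution of red-eyed: (416 − 373.5)² / 373.5 = 4.8360

4.836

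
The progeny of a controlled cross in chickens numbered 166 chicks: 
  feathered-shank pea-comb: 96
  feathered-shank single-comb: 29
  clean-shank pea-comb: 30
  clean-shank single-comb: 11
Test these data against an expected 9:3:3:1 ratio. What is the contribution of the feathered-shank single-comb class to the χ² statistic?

Total ratio parts = 16. Expected numbers out of 166:
  feathered-shank pea-comb: 166 × 9/16 = 93.375
  feathered-shank single-comb: 166 × 3/16 = 31.125
  clean-shank pea-comb: 166 × 3/16 = 31.125
  clean-shank single-comb: 166 × 1/16 = 10.375
Contribution of feathered-shank single-comb: (29 − 31.125)² / 31.125 = 0.1451

0.145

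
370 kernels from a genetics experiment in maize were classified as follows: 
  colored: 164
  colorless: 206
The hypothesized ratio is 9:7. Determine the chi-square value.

21.383

Total ratio parts = 16. Expected numbers out of 370:
  colored: 370 × 9/16 = 208.125
  colorless: 370 × 7/16 = 161.875
χ² = Σ (O − E)² / E
  colored: (164 − 208.125)² / 208.125 = 9.3550
  colorless: (206 − 161.875)² / 161.875 = 12.0279
χ² = 9.3550 + 12.0279 = 21.3829 ≈ 21.383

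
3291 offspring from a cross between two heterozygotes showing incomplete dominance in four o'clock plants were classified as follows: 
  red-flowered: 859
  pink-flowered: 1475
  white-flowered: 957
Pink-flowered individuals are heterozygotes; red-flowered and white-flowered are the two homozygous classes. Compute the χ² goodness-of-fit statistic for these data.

41.170

With incomplete dominance, a heterozygote × heterozygote cross gives a 1:2:1 phenotypic ratio.
Expected counts for N = 3291 under a 1:2:1 ratio (total parts = 4):
  red-flowered: 3291 × 1/4 = 822.75
  pink-flowered: 3291 × 2/4 = 1645.5
  white-flowered: 3291 × 1/4 = 822.75
χ² = Σ (O − E)² / E
  red-flowered: (859 − 822.75)² / 822.75 = 1.5972
  pink-flowered: (1475 − 1645.5)² / 1645.5 = 17.6665
  white-flowered: (957 − 822.75)² / 822.75 = 21.9059
χ² = 1.5972 + 17.6665 + 21.9059 = 41.1696 ≈ 41.170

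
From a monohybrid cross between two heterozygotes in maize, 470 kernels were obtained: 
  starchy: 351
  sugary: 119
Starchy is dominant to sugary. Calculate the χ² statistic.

For a monohybrid cross between heterozygotes with complete dominance, the expected phenotypic ratio is 3:1.
The 3:1 ratio has 4 parts, so with N = 470 the expected counts are:
  starchy: 470 × 3/4 = 352.5
  sugary: 470 × 1/4 = 117.5
χ² = Σ (O − E)² / E
  starchy: (351 − 352.5)² / 352.5 = 0.0064
  sugary: (119 − 117.5)² / 117.5 = 0.0191
χ² = 0.0064 + 0.0191 = 0.0255 ≈ 0.026

0.026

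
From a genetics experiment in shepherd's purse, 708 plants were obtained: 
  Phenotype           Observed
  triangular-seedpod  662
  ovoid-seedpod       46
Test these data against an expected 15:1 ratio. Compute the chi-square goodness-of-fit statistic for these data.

0.074

Total ratio parts = 16. Expected numbers out of 708:
  triangular-seedpod: 708 × 15/16 = 663.75
  ovoid-seedpod: 708 × 1/16 = 44.25
χ² = Σ (O − E)² / E
  triangular-seedpod: (662 − 663.75)² / 663.75 = 0.0046
  ovoid-seedpod: (46 − 44.25)² / 44.25 = 0.0692
χ² = 0.0046 + 0.0692 = 0.0738 ≈ 0.074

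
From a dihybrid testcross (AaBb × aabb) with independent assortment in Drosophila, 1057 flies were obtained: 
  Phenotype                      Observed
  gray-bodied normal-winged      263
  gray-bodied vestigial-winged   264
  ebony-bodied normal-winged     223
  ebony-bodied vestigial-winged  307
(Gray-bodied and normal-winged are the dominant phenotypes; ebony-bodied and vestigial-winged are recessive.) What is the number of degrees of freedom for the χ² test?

A dihybrid testcross with independent assortment gives a 1:1:1:1 ratio.
A goodness-of-fit test with 4 phenotype classes has df = 4 − 1 = 3.

3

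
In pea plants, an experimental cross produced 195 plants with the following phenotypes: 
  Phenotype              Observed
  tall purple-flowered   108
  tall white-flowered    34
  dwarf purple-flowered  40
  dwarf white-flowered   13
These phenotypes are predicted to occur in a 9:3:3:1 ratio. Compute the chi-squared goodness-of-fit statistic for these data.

0.583

The 9:3:3:1 ratio has 16 parts, so with N = 195 the expected counts are:
  tall purple-flowered: 195 × 9/16 = 109.6875
  tall white-flowered: 195 × 3/16 = 36.5625
  dwarf purple-flowered: 195 × 3/16 = 36.5625
  dwarf white-flowered: 195 × 1/16 = 12.1875
χ² = Σ (O − E)² / E
  tall purple-flowered: (108 − 109.6875)² / 109.6875 = 0.0260
  tall white-flowered: (34 − 36.5625)² / 36.5625 = 0.1796
  dwarf purple-flowered: (40 − 36.5625)² / 36.5625 = 0.3232
  dwarf white-flowered: (13 − 12.1875)² / 12.1875 = 0.0542
χ² = 0.0260 + 0.1796 + 0.3232 + 0.0542 = 0.583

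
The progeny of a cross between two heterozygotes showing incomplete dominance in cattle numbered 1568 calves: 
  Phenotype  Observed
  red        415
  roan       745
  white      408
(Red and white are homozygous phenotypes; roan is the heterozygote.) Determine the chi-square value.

3.943

With incomplete dominance, a heterozygote × heterozygote cross gives a 1:2:1 phenotypic ratio.
The 1:2:1 ratio has 4 parts, so with N = 1568 the expected counts are:
  red: 1568 × 1/4 = 392
  roan: 1568 × 2/4 = 784
  white: 1568 × 1/4 = 392
χ² = Σ (O − E)² / E
  red: (415 − 392)² / 392 = 1.3495
  roan: (745 − 784)² / 784 = 1.9401
  white: (408 − 392)² / 392 = 0.6531
χ² = 1.3495 + 1.9401 + 0.6531 = 3.9427 ≈ 3.943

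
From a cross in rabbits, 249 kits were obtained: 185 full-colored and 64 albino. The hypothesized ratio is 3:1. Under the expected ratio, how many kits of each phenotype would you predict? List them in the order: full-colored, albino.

186.75, 62.25

The 3:1 ratio has 4 parts, so with N = 249 the expected counts are:
  full-colored: 249 × 3/4 = 186.75
  albino: 249 × 1/4 = 62.25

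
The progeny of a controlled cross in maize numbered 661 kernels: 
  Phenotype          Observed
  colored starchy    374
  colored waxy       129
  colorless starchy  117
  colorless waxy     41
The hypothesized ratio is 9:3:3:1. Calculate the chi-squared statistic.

The 9:3:3:1 ratio has 16 parts, so with N = 661 the expected counts are:
  colored starchy: 661 × 9/16 = 371.8125
  colored waxy: 661 × 3/16 = 123.9375
  colorless starchy: 661 × 3/16 = 123.9375
  colorless waxy: 661 × 1/16 = 41.3125
χ² = Σ (O − E)² / E
  colored starchy: (374 − 371.8125)² / 371.8125 = 0.0129
  colored waxy: (129 − 123.9375)² / 123.9375 = 0.2068
  colorless starchy: (117 − 123.9375)² / 123.9375 = 0.3883
  colorless waxy: (41 − 41.3125)² / 41.3125 = 0.0024
χ² = 0.0129 + 0.2068 + 0.3883 + 0.0024 = 0.6104 ≈ 0.610

0.610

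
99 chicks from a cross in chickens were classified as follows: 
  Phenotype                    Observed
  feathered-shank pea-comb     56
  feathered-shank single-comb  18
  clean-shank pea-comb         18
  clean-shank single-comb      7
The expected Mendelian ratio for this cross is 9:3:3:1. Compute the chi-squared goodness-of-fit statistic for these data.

The 9:3:3:1 ratio has 16 parts, so with N = 99 the expected counts are:
  feathered-shank pea-comb: 99 × 9/16 = 55.6875
  feathered-shank single-comb: 99 × 3/16 = 18.5625
  clean-shank pea-comb: 99 × 3/16 = 18.5625
  clean-shank single-comb: 99 × 1/16 = 6.1875
χ² = Σ (O − E)² / E
  feathered-shank pea-comb: (56 − 55.6875)² / 55.6875 = 0.0018
  feathered-shank single-comb: (18 − 18.5625)² / 18.5625 = 0.0170
  clean-shank pea-comb: (18 − 18.5625)² / 18.5625 = 0.0170
  clean-shank single-comb: (7 − 6.1875)² / 6.1875 = 0.1067
χ² = 0.0018 + 0.0170 + 0.0170 + 0.1067 = 0.1425 ≈ 0.143

0.143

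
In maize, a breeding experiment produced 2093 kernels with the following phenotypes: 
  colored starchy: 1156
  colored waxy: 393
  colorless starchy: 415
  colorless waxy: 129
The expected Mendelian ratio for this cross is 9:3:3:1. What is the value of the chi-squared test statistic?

1.709

Expected counts for N = 2093 under a 9:3:3:1 ratio (total parts = 16):
  colored starchy: 2093 × 9/16 = 1177.3125
  colored waxy: 2093 × 3/16 = 392.4375
  colorless starchy: 2093 × 3/16 = 392.4375
  colorless waxy: 2093 × 1/16 = 130.8125
χ² = Σ (O − E)² / E
  colored starchy: (1156 − 1177.3125)² / 1177.3125 = 0.3858
  colored waxy: (393 − 392.4375)² / 392.4375 = 0.0008
  colorless starchy: (415 − 392.4375)² / 392.4375 = 1.2972
  colorless waxy: (129 − 130.8125)² / 130.8125 = 0.0251
χ² = 0.3858 + 0.0008 + 1.2972 + 0.0251 = 1.7089 ≈ 1.709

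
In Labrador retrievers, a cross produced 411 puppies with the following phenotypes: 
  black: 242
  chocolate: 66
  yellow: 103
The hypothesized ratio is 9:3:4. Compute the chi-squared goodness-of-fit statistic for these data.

Expected counts for N = 411 under a 9:3:4 ratio (total parts = 16):
  black: 411 × 9/16 = 231.1875
  chocolate: 411 × 3/16 = 77.0625
  yellow: 411 × 4/16 = 102.75
χ² = Σ (O − E)² / E
  black: (242 − 231.1875)² / 231.1875 = 0.5057
  chocolate: (66 − 77.0625)² / 77.0625 = 1.5880
  yellow: (103 − 102.75)² / 102.75 = 0.0006
χ² = 0.5057 + 1.5880 + 0.0006 = 2.0943 ≈ 2.094

2.094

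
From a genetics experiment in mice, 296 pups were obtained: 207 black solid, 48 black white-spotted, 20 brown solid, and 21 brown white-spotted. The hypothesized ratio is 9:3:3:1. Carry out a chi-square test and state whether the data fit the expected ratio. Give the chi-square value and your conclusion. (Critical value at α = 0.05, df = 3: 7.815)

33.910; not consistent

Under the 9:3:3:1 hypothesis (Σ ratio = 16, N = 296):
  black solid: 296 × 9/16 = 166.5
  black white-spotted: 296 × 3/16 = 55.5
  brown solid: 296 × 3/16 = 55.5
  brown white-spotted: 296 × 1/16 = 18.5
χ² = Σ (O − E)² / E
  black solid: (207 − 166.5)² / 166.5 = 9.8514
  black white-spotted: (48 − 55.5)² / 55.5 = 1.0135
  brown solid: (20 − 55.5)² / 55.5 = 22.7072
  brown white-spotted: (21 − 18.5)² / 18.5 = 0.3378
χ² = 9.8514 + 1.0135 + 22.7072 + 0.3378 = 33.9099 ≈ 33.910
Degrees of freedom = 4 − 1 = 3; critical value at α = 0.05 is 7.815.
Since 33.910 > 7.815, we reject the null hypothesis — the data do not fit the 9:3:3:1 ratio.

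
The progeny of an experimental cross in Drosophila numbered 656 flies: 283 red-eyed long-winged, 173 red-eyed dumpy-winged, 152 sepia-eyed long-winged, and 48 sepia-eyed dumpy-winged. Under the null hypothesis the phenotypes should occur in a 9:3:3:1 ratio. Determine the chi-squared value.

48.401

Expected counts for N = 656 under a 9:3:3:1 ratio (total parts = 16):
  red-eyed long-winged: 656 × 9/16 = 369
  red-eyed dumpy-winged: 656 × 3/16 = 123
  sepia-eyed long-winged: 656 × 3/16 = 123
  sepia-eyed dumpy-winged: 656 × 1/16 = 41
χ² = Σ (O − E)² / E
  red-eyed long-winged: (283 − 369)² / 369 = 20.0434
  red-eyed dumpy-winged: (173 − 123)² / 123 = 20.3252
  sepia-eyed long-winged: (152 − 123)² / 123 = 6.8374
  sepia-eyed dumpy-winged: (48 − 41)² / 41 = 1.1951
χ² = 20.0434 + 20.3252 + 6.8374 + 1.1951 = 48.4011 ≈ 48.401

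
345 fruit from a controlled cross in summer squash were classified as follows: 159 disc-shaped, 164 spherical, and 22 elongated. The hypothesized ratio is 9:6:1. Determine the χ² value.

Under the 9:6:1 hypothesis (Σ ratio = 16, N = 345):
  disc-shaped: 345 × 9/16 = 194.0625
  spherical: 345 × 6/16 = 129.375
  elongated: 345 × 1/16 = 21.5625
χ² = Σ (O − E)² / E
  disc-shaped: (159 − 194.0625)² / 194.0625 = 6.3350
  spherical: (164 − 129.375)² / 129.375 = 9.2668
  elongated: (22 − 21.5625)² / 21.5625 = 0.0089
χ² = 6.3350 + 9.2668 + 0.0089 = 15.6107 ≈ 15.611

15.611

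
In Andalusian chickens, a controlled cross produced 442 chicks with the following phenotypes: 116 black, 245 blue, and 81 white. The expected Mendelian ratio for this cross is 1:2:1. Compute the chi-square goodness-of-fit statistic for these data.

10.756

Total ratio parts = 4. Expected numbers out of 442:
  black: 442 × 1/4 = 110.5
  blue: 442 × 2/4 = 221
  white: 442 × 1/4 = 110.5
χ² = Σ (O − E)² / E
  black: (116 − 110.5)² / 110.5 = 0.2738
  blue: (245 − 221)² / 221 = 2.6063
  white: (81 − 110.5)² / 110.5 = 7.8756
χ² = 0.2738 + 2.6063 + 7.8756 = 10.7557 ≈ 10.756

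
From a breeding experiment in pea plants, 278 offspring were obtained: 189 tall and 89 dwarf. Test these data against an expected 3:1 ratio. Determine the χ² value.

Total ratio parts = 4. Expected numbers out of 278:
  tall: 278 × 3/4 = 208.5
  dwarf: 278 × 1/4 = 69.5
χ² = Σ (O − E)² / E
  tall: (189 − 208.5)² / 208.5 = 1.8237
  dwarf: (89 − 69.5)² / 69.5 = 5.4712
χ² = 1.8237 + 5.4712 = 7.2949 ≈ 7.295

7.295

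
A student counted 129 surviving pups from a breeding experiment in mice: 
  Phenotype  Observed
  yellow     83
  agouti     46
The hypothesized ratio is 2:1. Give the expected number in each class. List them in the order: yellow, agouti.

Expected counts for N = 129 under a 2:1 ratio (total parts = 3):
  yellow: 129 × 2/3 = 86
  agouti: 129 × 1/3 = 43

86, 43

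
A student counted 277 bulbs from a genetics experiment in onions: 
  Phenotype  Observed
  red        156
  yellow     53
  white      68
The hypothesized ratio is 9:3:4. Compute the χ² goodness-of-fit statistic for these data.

Total ratio parts = 16. Expected numbers out of 277:
  red: 277 × 9/16 = 155.8125
  yellow: 277 × 3/16 = 51.9375
  white: 277 × 4/16 = 69.25
χ² = Σ (O − E)² / E
  red: (156 − 155.8125)² / 155.8125 = 0.0002
  yellow: (53 − 51.9375)² / 51.9375 = 0.0217
  white: (68 − 69.25)² / 69.25 = 0.0226
χ² = 0.0002 + 0.0217 + 0.0226 = 0.0445 ≈ 0.045

0.045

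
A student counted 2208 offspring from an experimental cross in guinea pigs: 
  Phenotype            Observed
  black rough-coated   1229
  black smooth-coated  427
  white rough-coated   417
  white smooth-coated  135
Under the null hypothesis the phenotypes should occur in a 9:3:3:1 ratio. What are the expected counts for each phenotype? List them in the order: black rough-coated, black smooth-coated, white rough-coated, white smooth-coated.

1242, 414, 414, 138

The 9:3:3:1 ratio has 16 parts, so with N = 2208 the expected counts are:
  black rough-coated: 2208 × 9/16 = 1242
  black smooth-coated: 2208 × 3/16 = 414
  white rough-coated: 2208 × 3/16 = 414
  white smooth-coated: 2208 × 1/16 = 138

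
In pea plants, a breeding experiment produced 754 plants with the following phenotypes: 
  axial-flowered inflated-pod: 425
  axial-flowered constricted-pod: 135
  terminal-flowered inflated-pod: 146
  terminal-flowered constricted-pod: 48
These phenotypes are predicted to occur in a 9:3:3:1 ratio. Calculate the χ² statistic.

0.457

The 9:3:3:1 ratio has 16 parts, so with N = 754 the expected counts are:
  axial-flowered inflated-pod: 754 × 9/16 = 424.125
  axial-flowered constricted-pod: 754 × 3/16 = 141.375
  terminal-flowered inflated-pod: 754 × 3/16 = 141.375
  terminal-flowered constricted-pod: 754 × 1/16 = 47.125
χ² = Σ (O − E)² / E
  axial-flowered inflated-pod: (425 − 424.125)² / 424.125 = 0.0018
  axial-flowered constricted-pod: (135 − 141.375)² / 141.375 = 0.2875
  terminal-flowered inflated-pod: (146 − 141.375)² / 141.375 = 0.1513
  terminal-flowered constricted-pod: (48 − 47.125)² / 47.125 = 0.0162
χ² = 0.0018 + 0.2875 + 0.1513 + 0.0162 = 0.4568 ≈ 0.457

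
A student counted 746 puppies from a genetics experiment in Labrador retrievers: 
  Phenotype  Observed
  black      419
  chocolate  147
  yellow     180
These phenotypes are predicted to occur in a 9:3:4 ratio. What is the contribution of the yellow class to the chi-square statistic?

0.227

Under the 9:3:4 hypothesis (Σ ratio = 16, N = 746):
  black: 746 × 9/16 = 419.625
  chocolate: 746 × 3/16 = 139.875
  yellow: 746 × 4/16 = 186.5
Contribution of yellow: (180 − 186.5)² / 186.5 = 0.2265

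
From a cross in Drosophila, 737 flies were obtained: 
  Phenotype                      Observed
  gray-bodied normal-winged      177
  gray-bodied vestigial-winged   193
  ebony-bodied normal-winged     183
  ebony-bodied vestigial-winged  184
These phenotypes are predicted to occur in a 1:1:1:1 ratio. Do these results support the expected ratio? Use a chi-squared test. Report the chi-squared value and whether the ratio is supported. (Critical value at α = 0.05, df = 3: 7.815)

Under the 1:1:1:1 hypothesis (Σ ratio = 4, N = 737):
  gray-bodied normal-winged: 737 × 1/4 = 184.25
  gray-bodied vestigial-winged: 737 × 1/4 = 184.25
  ebony-bodied normal-winged: 737 × 1/4 = 184.25
  ebony-bodied vestigial-winged: 737 × 1/4 = 184.25
χ² = Σ (O − E)² / E
  gray-bodied normal-winged: (177 − 184.25)² / 184.25 = 0.2853
  gray-bodied vestigial-winged: (193 − 184.25)² / 184.25 = 0.4155
  ebony-bodied normal-winged: (183 − 184.25)² / 184.25 = 0.0085
  ebony-bodied vestigial-winged: (184 − 184.25)² / 184.25 = 0.0003
χ² = 0.2853 + 0.4155 + 0.0085 + 0.0003 = 0.7096 ≈ 0.710
Degrees of freedom = 4 − 1 = 3; critical value at α = 0.05 is 7.815.
Since 0.710 < 7.815, we fail to reject the null hypothesis — the data are consistent with the 1:1:1:1 ratio.

0.710; consistent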